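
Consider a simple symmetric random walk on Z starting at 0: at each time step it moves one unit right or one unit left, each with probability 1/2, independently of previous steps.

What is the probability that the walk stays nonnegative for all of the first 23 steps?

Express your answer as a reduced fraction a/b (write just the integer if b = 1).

Let f(t,s) = #length-t paths at position s with S_1..S_t all ≥ 0.
f(t,s) = f(t-1,s-1) + f(t-1,s+1) for s ≥ 0; f(t,s) = 0 for s < 0.
t=0: f(0,0)=1
t=1: f(1,1)=1
t=2: f(2,0)=1 f(2,2)=1
t=3: f(3,1)=2 f(3,3)=1
t=4: f(4,0)=2 f(4,2)=3 f(4,4)=1
t=5: f(5,1)=5 f(5,3)=4 f(5,5)=1
t=6: f(6,0)=5 f(6,2)=9 f(6,4)=5 f(6,6)=1
t=7: f(7,1)=14 f(7,3)=14 f(7,5)=6 f(7,7)=1
t=8: f(8,0)=14 f(8,2)=28 f(8,4)=20 f(8,6)=7 f(8,8)=1
t=9: f(9,1)=42 f(9,3)=48 f(9,5)=27 f(9,7)=8 f(9,9)=1
t=10: f(10,0)=42 f(10,2)=90 f(10,4)=75 f(10,6)=35 f(10,8)=9 f(10,10)=1
t=11: f(11,1)=132 f(11,3)=165 f(11,5)=110 f(11,7)=44 f(11,9)=10 f(11,11)=1
t=12: f(12,0)=132 f(12,2)=297 f(12,4)=275 f(12,6)=154 f(12,8)=54 f(12,10)=11 f(12,12)=1
t=13: f(13,1)=429 f(13,3)=572 f(13,5)=429 f(13,7)=208 f(13,9)=65 f(13,11)=12 f(13,13)=1
t=14: f(14,0)=429 f(14,2)=1001 f(14,4)=1001 f(14,6)=637 f(14,8)=273 f(14,10)=77 f(14,12)=13 f(14,14)=1
t=15: f(15,1)=1430 f(15,3)=2002 f(15,5)=1638 f(15,7)=910 f(15,9)=350 f(15,11)=90 f(15,13)=14 f(15,15)=1
t=16: f(16,0)=1430 f(16,2)=3432 f(16,4)=3640 f(16,6)=2548 f(16,8)=1260 f(16,10)=440 f(16,12)=104 f(16,14)=15 f(16,16)=1
t=17: f(17,1)=4862 f(17,3)=7072 f(17,5)=6188 f(17,7)=3808 f(17,9)=1700 f(17,11)=544 f(17,13)=119 f(17,15)=16 f(17,17)=1
t=18: f(18,0)=4862 f(18,2)=11934 f(18,4)=13260 f(18,6)=9996 f(18,8)=5508 f(18,10)=2244 f(18,12)=663 f(18,14)=135 f(18,16)=17 f(18,18)=1
t=19: f(19,1)=16796 f(19,3)=25194 f(19,5)=23256 f(19,7)=15504 f(19,9)=7752 f(19,11)=2907 f(19,13)=798 f(19,15)=152 f(19,17)=18 f(19,19)=1
t=20: f(20,0)=16796 f(20,2)=41990 f(20,4)=48450 f(20,6)=38760 f(20,8)=23256 f(20,10)=10659 f(20,12)=3705 f(20,14)=950 f(20,16)=170 f(20,18)=19 f(20,20)=1
t=21: f(21,1)=58786 f(21,3)=90440 f(21,5)=87210 f(21,7)=62016 f(21,9)=33915 f(21,11)=14364 f(21,13)=4655 f(21,15)=1120 f(21,17)=189 f(21,19)=20 f(21,21)=1
t=22: f(22,0)=58786 f(22,2)=149226 f(22,4)=177650 f(22,6)=149226 f(22,8)=95931 f(22,10)=48279 f(22,12)=19019 f(22,14)=5775 f(22,16)=1309 f(22,18)=209 f(22,20)=21 f(22,22)=1
t=23: f(23,1)=208012 f(23,3)=326876 f(23,5)=326876 f(23,7)=245157 f(23,9)=144210 f(23,11)=67298 f(23,13)=24794 f(23,15)=7084 f(23,17)=1518 f(23,19)=230 f(23,21)=22 f(23,23)=1
Σ_s f(23,s) = 1352078
P = 1352078/8388608 = 676039/4194304

Answer: 676039/4194304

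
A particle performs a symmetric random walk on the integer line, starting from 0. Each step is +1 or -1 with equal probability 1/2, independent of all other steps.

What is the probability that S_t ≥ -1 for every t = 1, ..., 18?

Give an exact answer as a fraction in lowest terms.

Let f(t,s) = #length-t paths at position s with S_1..S_t all ≥ -1.
f(t,s) = f(t-1,s-1) + f(t-1,s+1) for s ≥ -1; f(t,s) = 0 for s < -1.
t=0: f(0,0)=1
t=1: f(1,-1)=1 f(1,1)=1
t=2: f(2,0)=2 f(2,2)=1
t=3: f(3,-1)=2 f(3,1)=3 f(3,3)=1
t=4: f(4,0)=5 f(4,2)=4 f(4,4)=1
t=5: f(5,-1)=5 f(5,1)=9 f(5,3)=5 f(5,5)=1
t=6: f(6,0)=14 f(6,2)=14 f(6,4)=6 f(6,6)=1
t=7: f(7,-1)=14 f(7,1)=28 f(7,3)=20 f(7,5)=7 f(7,7)=1
t=8: f(8,0)=42 f(8,2)=48 f(8,4)=27 f(8,6)=8 f(8,8)=1
t=9: f(9,-1)=42 f(9,1)=90 f(9,3)=75 f(9,5)=35 f(9,7)=9 f(9,9)=1
t=10: f(10,0)=132 f(10,2)=165 f(10,4)=110 f(10,6)=44 f(10,8)=10 f(10,10)=1
t=11: f(11,-1)=132 f(11,1)=297 f(11,3)=275 f(11,5)=154 f(11,7)=54 f(11,9)=11 f(11,11)=1
t=12: f(12,0)=429 f(12,2)=572 f(12,4)=429 f(12,6)=208 f(12,8)=65 f(12,10)=12 f(12,12)=1
t=13: f(13,-1)=429 f(13,1)=1001 f(13,3)=1001 f(13,5)=637 f(13,7)=273 f(13,9)=77 f(13,11)=13 f(13,13)=1
t=14: f(14,0)=1430 f(14,2)=2002 f(14,4)=1638 f(14,6)=910 f(14,8)=350 f(14,10)=90 f(14,12)=14 f(14,14)=1
t=15: f(15,-1)=1430 f(15,1)=3432 f(15,3)=3640 f(15,5)=2548 f(15,7)=1260 f(15,9)=440 f(15,11)=104 f(15,13)=15 f(15,15)=1
t=16: f(16,0)=4862 f(16,2)=7072 f(16,4)=6188 f(16,6)=3808 f(16,8)=1700 f(16,10)=544 f(16,12)=119 f(16,14)=16 f(16,16)=1
t=17: f(17,-1)=4862 f(17,1)=11934 f(17,3)=13260 f(17,5)=9996 f(17,7)=5508 f(17,9)=2244 f(17,11)=663 f(17,13)=135 f(17,15)=17 f(17,17)=1
t=18: f(18,0)=16796 f(18,2)=25194 f(18,4)=23256 f(18,6)=15504 f(18,8)=7752 f(18,10)=2907 f(18,12)=798 f(18,14)=152 f(18,16)=18 f(18,18)=1
Σ_s f(18,s) = 92378
P = 92378/262144 = 46189/131072

Answer: 46189/131072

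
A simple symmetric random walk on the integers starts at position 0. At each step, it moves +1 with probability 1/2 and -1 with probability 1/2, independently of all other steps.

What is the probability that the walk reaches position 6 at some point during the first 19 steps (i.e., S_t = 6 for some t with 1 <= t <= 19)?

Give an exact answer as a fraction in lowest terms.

Count via complement. Let g(t,s) = #length-t paths at position s with S_1..S_t all ≠ 6.
g(t,s) = g(t-1,s-1) + g(t-1,s+1) for s ≠ 6; g(t,6) = 0.
t=0: g(0,0)=1
t=1: g(1,-1)=1 g(1,1)=1
t=2: g(2,-2)=1 g(2,0)=2 g(2,2)=1
t=3: g(3,-3)=1 g(3,-1)=3 g(3,1)=3 g(3,3)=1
t=4: g(4,-4)=1 g(4,-2)=4 g(4,0)=6 g(4,2)=4 g(4,4)=1
t=5: g(5,-5)=1 g(5,-3)=5 g(5,-1)=10 g(5,1)=10 g(5,3)=5 g(5,5)=1
t=6: g(6,-6)=1 g(6,-4)=6 g(6,-2)=15 g(6,0)=20 g(6,2)=15 g(6,4)=6
t=7: g(7,-7)=1 g(7,-5)=7 g(7,-3)=21 g(7,-1)=35 g(7,1)=35 g(7,3)=21 g(7,5)=6
t=8: g(8,-8)=1 g(8,-6)=8 g(8,-4)=28 g(8,-2)=56 g(8,0)=70 g(8,2)=56 g(8,4)=27
t=9: g(9,-9)=1 g(9,-7)=9 g(9,-5)=36 g(9,-3)=84 g(9,-1)=126 g(9,1)=126 g(9,3)=83 g(9,5)=27
t=10: g(10,-10)=1 g(10,-8)=10 g(10,-6)=45 g(10,-4)=120 g(10,-2)=210 g(10,0)=252 g(10,2)=209 g(10,4)=110
t=11: g(11,-11)=1 g(11,-9)=11 g(11,-7)=55 g(11,-5)=165 g(11,-3)=330 g(11,-1)=462 g(11,1)=461 g(11,3)=319 g(11,5)=110
t=12: g(12,-12)=1 g(12,-10)=12 g(12,-8)=66 g(12,-6)=220 g(12,-4)=495 g(12,-2)=792 g(12,0)=923 g(12,2)=780 g(12,4)=429
t=13: g(13,-13)=1 g(13,-11)=13 g(13,-9)=78 g(13,-7)=286 g(13,-5)=715 g(13,-3)=1287 g(13,-1)=1715 g(13,1)=1703 g(13,3)=1209 g(13,5)=429
t=14: g(14,-14)=1 g(14,-12)=14 g(14,-10)=91 g(14,-8)=364 g(14,-6)=1001 g(14,-4)=2002 g(14,-2)=3002 g(14,0)=3418 g(14,2)=2912 g(14,4)=1638
t=15: g(15,-15)=1 g(15,-13)=15 g(15,-11)=105 g(15,-9)=455 g(15,-7)=1365 g(15,-5)=3003 g(15,-3)=5004 g(15,-1)=6420 g(15,1)=6330 g(15,3)=4550 g(15,5)=1638
t=16: g(16,-16)=1 g(16,-14)=16 g(16,-12)=120 g(16,-10)=560 g(16,-8)=1820 g(16,-6)=4368 g(16,-4)=8007 g(16,-2)=11424 g(16,0)=12750 g(16,2)=10880 g(16,4)=6188
t=17: g(17,-17)=1 g(17,-15)=17 g(17,-13)=136 g(17,-11)=680 g(17,-9)=2380 g(17,-7)=6188 g(17,-5)=12375 g(17,-3)=19431 g(17,-1)=24174 g(17,1)=23630 g(17,3)=17068 g(17,5)=6188
t=18: g(18,-18)=1 g(18,-16)=18 g(18,-14)=153 g(18,-12)=816 g(18,-10)=3060 g(18,-8)=8568 g(18,-6)=18563 g(18,-4)=31806 g(18,-2)=43605 g(18,0)=47804 g(18,2)=40698 g(18,4)=23256
t=19: g(19,-19)=1 g(19,-17)=19 g(19,-15)=171 g(19,-13)=969 g(19,-11)=3876 g(19,-9)=11628 g(19,-7)=27131 g(19,-5)=50369 g(19,-3)=75411 g(19,-1)=91409 g(19,1)=88502 g(19,3)=63954 g(19,5)=23256
Paths never hitting 6: Σ_s g(19,s) = 436696
Paths hitting 6: 2^19 - 436696 = 87592
P = 87592/524288 = 10949/65536

Answer: 10949/65536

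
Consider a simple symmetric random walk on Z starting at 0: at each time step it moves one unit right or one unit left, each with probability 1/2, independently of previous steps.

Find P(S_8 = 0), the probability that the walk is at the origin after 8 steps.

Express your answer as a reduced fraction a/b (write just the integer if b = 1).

To return to 0 after 8 steps: need exactly 4 steps of +1 and 4 of -1.
Favorable paths: C(8,4) = 70
Total paths: 2^8 = 256
P = 70/256 = 35/128

Answer: 35/128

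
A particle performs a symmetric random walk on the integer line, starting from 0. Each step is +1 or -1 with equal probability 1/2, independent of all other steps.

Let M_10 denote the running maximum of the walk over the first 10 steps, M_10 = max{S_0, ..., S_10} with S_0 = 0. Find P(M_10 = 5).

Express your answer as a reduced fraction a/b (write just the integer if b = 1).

Answer: 45/1024

Derivation:
Let M_10 = max(S_0,...,S_10). Use the reflection principle: for j ≥ 1, #{paths with M_10 ≥ j} = #{S_10 ≥ j} + #{S_10 ≥ j+1}.
By reflection, #{M_10 ≥ 5} = #{S_10 ≥ 5} + #{S_10 ≥ 6} = 56 + 56 = 112.
#{M_10 ≥ 6} = #{S_10 ≥ 6} + #{S_10 ≥ 7} = 56 + 11 = 67.
#{M_10 = 5} = 112 - 67 = 45.
P(M_10 = 5) = 45/1024 = 45/1024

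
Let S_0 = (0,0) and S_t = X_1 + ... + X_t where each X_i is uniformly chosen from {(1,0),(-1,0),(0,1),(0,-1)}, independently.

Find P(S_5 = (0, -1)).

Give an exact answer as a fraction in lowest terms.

Let h be the number of horizontal steps (so 5-h are vertical). To end at (0,-1) need (h+0)/2 right-steps and ((5-h)-1)/2 up-steps.
Sum over h with 0 ≤ h ≤ 4, h ≡ 0 (mod 2), 5-h ≡ 1 (mod 2):
h=0: C(5,0)·C(0,0)·C(5,2) = 1·1·10 = 10
h=2: C(5,2)·C(2,1)·C(3,1) = 10·2·3 = 60
h=4: C(5,4)·C(4,2)·C(1,0) = 5·6·1 = 30
Total favorable: 100
Total paths: 4^5 = 1024
P = 100/1024 = 25/256

Answer: 25/256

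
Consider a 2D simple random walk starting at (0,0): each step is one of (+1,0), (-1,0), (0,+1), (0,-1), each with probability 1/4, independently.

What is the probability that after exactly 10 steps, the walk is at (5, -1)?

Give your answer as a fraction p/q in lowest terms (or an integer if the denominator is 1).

Let h be the number of horizontal steps (so 10-h are vertical). To end at (5,-1) need (h+5)/2 right-steps and ((10-h)-1)/2 up-steps.
Sum over h with 5 ≤ h ≤ 9, h ≡ 1 (mod 2), 10-h ≡ 1 (mod 2):
h=5: C(10,5)·C(5,5)·C(5,2) = 252·1·10 = 2520
h=7: C(10,7)·C(7,6)·C(3,1) = 120·7·3 = 2520
h=9: C(10,9)·C(9,7)·C(1,0) = 10·36·1 = 360
Total favorable: 5400
Total paths: 4^10 = 1048576
P = 5400/1048576 = 675/131072

Answer: 675/131072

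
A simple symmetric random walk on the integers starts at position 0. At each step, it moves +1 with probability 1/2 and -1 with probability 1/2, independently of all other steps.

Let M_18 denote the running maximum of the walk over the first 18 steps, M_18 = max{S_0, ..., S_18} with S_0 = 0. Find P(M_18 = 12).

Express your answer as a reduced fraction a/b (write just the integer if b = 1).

Answer: 51/16384

Derivation:
Let M_18 = max(S_0,...,S_18). Use the reflection principle: for j ≥ 1, #{paths with M_18 ≥ j} = #{S_18 ≥ j} + #{S_18 ≥ j+1}.
By reflection, #{M_18 ≥ 12} = #{S_18 ≥ 12} + #{S_18 ≥ 13} = 988 + 172 = 1160.
#{M_18 ≥ 13} = #{S_18 ≥ 13} + #{S_18 ≥ 14} = 172 + 172 = 344.
#{M_18 = 12} = 1160 - 344 = 816.
P(M_18 = 12) = 816/262144 = 51/16384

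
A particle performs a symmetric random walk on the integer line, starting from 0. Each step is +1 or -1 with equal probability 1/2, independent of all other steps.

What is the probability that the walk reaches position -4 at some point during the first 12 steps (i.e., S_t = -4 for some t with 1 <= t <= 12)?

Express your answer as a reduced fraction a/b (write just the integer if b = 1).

Count via complement. Let g(t,s) = #length-t paths at position s with S_1..S_t all ≠ -4.
g(t,s) = g(t-1,s-1) + g(t-1,s+1) for s ≠ -4; g(t,-4) = 0.
t=0: g(0,0)=1
t=1: g(1,-1)=1 g(1,1)=1
t=2: g(2,-2)=1 g(2,0)=2 g(2,2)=1
t=3: g(3,-3)=1 g(3,-1)=3 g(3,1)=3 g(3,3)=1
t=4: g(4,-2)=4 g(4,0)=6 g(4,2)=4 g(4,4)=1
t=5: g(5,-3)=4 g(5,-1)=10 g(5,1)=10 g(5,3)=5 g(5,5)=1
t=6: g(6,-2)=14 g(6,0)=20 g(6,2)=15 g(6,4)=6 g(6,6)=1
t=7: g(7,-3)=14 g(7,-1)=34 g(7,1)=35 g(7,3)=21 g(7,5)=7 g(7,7)=1
t=8: g(8,-2)=48 g(8,0)=69 g(8,2)=56 g(8,4)=28 g(8,6)=8 g(8,8)=1
t=9: g(9,-3)=48 g(9,-1)=117 g(9,1)=125 g(9,3)=84 g(9,5)=36 g(9,7)=9 g(9,9)=1
t=10: g(10,-2)=165 g(10,0)=242 g(10,2)=209 g(10,4)=120 g(10,6)=45 g(10,8)=10 g(10,10)=1
t=11: g(11,-3)=165 g(11,-1)=407 g(11,1)=451 g(11,3)=329 g(11,5)=165 g(11,7)=55 g(11,9)=11 g(11,11)=1
t=12: g(12,-2)=572 g(12,0)=858 g(12,2)=780 g(12,4)=494 g(12,6)=220 g(12,8)=66 g(12,10)=12 g(12,12)=1
Paths never hitting -4: Σ_s g(12,s) = 3003
Paths hitting -4: 2^12 - 3003 = 1093
P = 1093/4096 = 1093/4096

Answer: 1093/4096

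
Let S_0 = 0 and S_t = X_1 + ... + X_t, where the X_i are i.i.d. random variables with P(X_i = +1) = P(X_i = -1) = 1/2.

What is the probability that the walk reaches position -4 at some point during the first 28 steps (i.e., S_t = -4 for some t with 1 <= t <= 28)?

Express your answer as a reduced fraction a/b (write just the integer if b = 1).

Count via complement. Let g(t,s) = #length-t paths at position s with S_1..S_t all ≠ -4.
g(t,s) = g(t-1,s-1) + g(t-1,s+1) for s ≠ -4; g(t,-4) = 0.
t=0: g(0,0)=1
t=1: g(1,-1)=1 g(1,1)=1
t=2: g(2,-2)=1 g(2,0)=2 g(2,2)=1
t=3: g(3,-3)=1 g(3,-1)=3 g(3,1)=3 g(3,3)=1
t=4: g(4,-2)=4 g(4,0)=6 g(4,2)=4 g(4,4)=1
t=5: g(5,-3)=4 g(5,-1)=10 g(5,1)=10 g(5,3)=5 g(5,5)=1
t=6: g(6,-2)=14 g(6,0)=20 g(6,2)=15 g(6,4)=6 g(6,6)=1
t=7: g(7,-3)=14 g(7,-1)=34 g(7,1)=35 g(7,3)=21 g(7,5)=7 g(7,7)=1
t=8: g(8,-2)=48 g(8,0)=69 g(8,2)=56 g(8,4)=28 g(8,6)=8 g(8,8)=1
t=9: g(9,-3)=48 g(9,-1)=117 g(9,1)=125 g(9,3)=84 g(9,5)=36 g(9,7)=9 g(9,9)=1
t=10: g(10,-2)=165 g(10,0)=242 g(10,2)=209 g(10,4)=120 g(10,6)=45 g(10,8)=10 g(10,10)=1
t=11: g(11,-3)=165 g(11,-1)=407 g(11,1)=451 g(11,3)=329 g(11,5)=165 g(11,7)=55 g(11,9)=11 g(11,11)=1
t=12: g(12,-2)=572 g(12,0)=858 g(12,2)=780 g(12,4)=494 g(12,6)=220 g(12,8)=66 g(12,10)=12 g(12,12)=1
t=13: g(13,-3)=572 g(13,-1)=1430 g(13,1)=1638 g(13,3)=1274 g(13,5)=714 g(13,7)=286 g(13,9)=78 g(13,11)=13 g(13,13)=1
t=14: g(14,-2)=2002 g(14,0)=3068 g(14,2)=2912 g(14,4)=1988 g(14,6)=1000 g(14,8)=364 g(14,10)=91 g(14,12)=14 g(14,14)=1
t=15: g(15,-3)=2002 g(15,-1)=5070 g(15,1)=5980 g(15,3)=4900 g(15,5)=2988 g(15,7)=1364 g(15,9)=455 g(15,11)=105 g(15,13)=15 g(15,15)=1
t=16: g(16,-2)=7072 g(16,0)=11050 g(16,2)=10880 g(16,4)=7888 g(16,6)=4352 g(16,8)=1819 g(16,10)=560 g(16,12)=120 g(16,14)=16 g(16,16)=1
t=17: g(17,-3)=7072 g(17,-1)=18122 g(17,1)=21930 g(17,3)=18768 g(17,5)=12240 g(17,7)=6171 g(17,9)=2379 g(17,11)=680 g(17,13)=136 g(17,15)=17 g(17,17)=1
t=18: g(18,-2)=25194 g(18,0)=40052 g(18,2)=40698 g(18,4)=31008 g(18,6)=18411 g(18,8)=8550 g(18,10)=3059 g(18,12)=816 g(18,14)=153 g(18,16)=18 g(18,18)=1
t=19: g(19,-3)=25194 g(19,-1)=65246 g(19,1)=80750 g(19,3)=71706 g(19,5)=49419 g(19,7)=26961 g(19,9)=11609 g(19,11)=3875 g(19,13)=969 g(19,15)=171 g(19,17)=19 g(19,19)=1
t=20: g(20,-2)=90440 g(20,0)=145996 g(20,2)=152456 g(20,4)=121125 g(20,6)=76380 g(20,8)=38570 g(20,10)=15484 g(20,12)=4844 g(20,14)=1140 g(20,16)=190 g(20,18)=20 g(20,20)=1
t=21: g(21,-3)=90440 g(21,-1)=236436 g(21,1)=298452 g(21,3)=273581 g(21,5)=197505 g(21,7)=114950 g(21,9)=54054 g(21,11)=20328 g(21,13)=5984 g(21,15)=1330 g(21,17)=210 g(21,19)=21 g(21,21)=1
t=22: g(22,-2)=326876 g(22,0)=534888 g(22,2)=572033 g(22,4)=471086 g(22,6)=312455 g(22,8)=169004 g(22,10)=74382 g(22,12)=26312 g(22,14)=7314 g(22,16)=1540 g(22,18)=231 g(22,20)=22 g(22,22)=1
t=23: g(23,-3)=326876 g(23,-1)=861764 g(23,1)=1106921 g(23,3)=1043119 g(23,5)=783541 g(23,7)=481459 g(23,9)=243386 g(23,11)=100694 g(23,13)=33626 g(23,15)=8854 g(23,17)=1771 g(23,19)=253 g(23,21)=23 g(23,23)=1
t=24: g(24,-2)=1188640 g(24,0)=1968685 g(24,2)=2150040 g(24,4)=1826660 g(24,6)=1265000 g(24,8)=724845 g(24,10)=344080 g(24,12)=134320 g(24,14)=42480 g(24,16)=10625 g(24,18)=2024 g(24,20)=276 g(24,22)=24 g(24,24)=1
t=25: g(25,-3)=1188640 g(25,-1)=3157325 g(25,1)=4118725 g(25,3)=3976700 g(25,5)=3091660 g(25,7)=1989845 g(25,9)=1068925 g(25,11)=478400 g(25,13)=176800 g(25,15)=53105 g(25,17)=12649 g(25,19)=2300 g(25,21)=300 g(25,23)=25 g(25,25)=1
t=26: g(26,-2)=4345965 g(26,0)=7276050 g(26,2)=8095425 g(26,4)=7068360 g(26,6)=5081505 g(26,8)=3058770 g(26,10)=1547325 g(26,12)=655200 g(26,14)=229905 g(26,16)=65754 g(26,18)=14949 g(26,20)=2600 g(26,22)=325 g(26,24)=26 g(26,26)=1
t=27: g(27,-3)=4345965 g(27,-1)=11622015 g(27,1)=15371475 g(27,3)=15163785 g(27,5)=12149865 g(27,7)=8140275 g(27,9)=4606095 g(27,11)=2202525 g(27,13)=885105 g(27,15)=295659 g(27,17)=80703 g(27,19)=17549 g(27,21)=2925 g(27,23)=351 g(27,25)=27 g(27,27)=1
t=28: g(28,-2)=15967980 g(28,0)=26993490 g(28,2)=30535260 g(28,4)=27313650 g(28,6)=20290140 g(28,8)=12746370 g(28,10)=6808620 g(28,12)=3087630 g(28,14)=1180764 g(28,16)=376362 g(28,18)=98252 g(28,20)=20474 g(28,22)=3276 g(28,24)=378 g(28,26)=28 g(28,28)=1
Paths never hitting -4: Σ_s g(28,s) = 145422675
Paths hitting -4: 2^28 - 145422675 = 123012781
P = 123012781/268435456 = 123012781/268435456

Answer: 123012781/268435456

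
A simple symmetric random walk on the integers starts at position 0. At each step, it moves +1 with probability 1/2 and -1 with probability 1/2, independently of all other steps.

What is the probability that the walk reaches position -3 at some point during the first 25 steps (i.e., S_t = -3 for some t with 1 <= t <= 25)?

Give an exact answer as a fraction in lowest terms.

Count via complement. Let g(t,s) = #length-t paths at position s with S_1..S_t all ≠ -3.
g(t,s) = g(t-1,s-1) + g(t-1,s+1) for s ≠ -3; g(t,-3) = 0.
t=0: g(0,0)=1
t=1: g(1,-1)=1 g(1,1)=1
t=2: g(2,-2)=1 g(2,0)=2 g(2,2)=1
t=3: g(3,-1)=3 g(3,1)=3 g(3,3)=1
t=4: g(4,-2)=3 g(4,0)=6 g(4,2)=4 g(4,4)=1
t=5: g(5,-1)=9 g(5,1)=10 g(5,3)=5 g(5,5)=1
t=6: g(6,-2)=9 g(6,0)=19 g(6,2)=15 g(6,4)=6 g(6,6)=1
t=7: g(7,-1)=28 g(7,1)=34 g(7,3)=21 g(7,5)=7 g(7,7)=1
t=8: g(8,-2)=28 g(8,0)=62 g(8,2)=55 g(8,4)=28 g(8,6)=8 g(8,8)=1
t=9: g(9,-1)=90 g(9,1)=117 g(9,3)=83 g(9,5)=36 g(9,7)=9 g(9,9)=1
t=10: g(10,-2)=90 g(10,0)=207 g(10,2)=200 g(10,4)=119 g(10,6)=45 g(10,8)=10 g(10,10)=1
t=11: g(11,-1)=297 g(11,1)=407 g(11,3)=319 g(11,5)=164 g(11,7)=55 g(11,9)=11 g(11,11)=1
t=12: g(12,-2)=297 g(12,0)=704 g(12,2)=726 g(12,4)=483 g(12,6)=219 g(12,8)=66 g(12,10)=12 g(12,12)=1
t=13: g(13,-1)=1001 g(13,1)=1430 g(13,3)=1209 g(13,5)=702 g(13,7)=285 g(13,9)=78 g(13,11)=13 g(13,13)=1
t=14: g(14,-2)=1001 g(14,0)=2431 g(14,2)=2639 g(14,4)=1911 g(14,6)=987 g(14,8)=363 g(14,10)=91 g(14,12)=14 g(14,14)=1
t=15: g(15,-1)=3432 g(15,1)=5070 g(15,3)=4550 g(15,5)=2898 g(15,7)=1350 g(15,9)=454 g(15,11)=105 g(15,13)=15 g(15,15)=1
t=16: g(16,-2)=3432 g(16,0)=8502 g(16,2)=9620 g(16,4)=7448 g(16,6)=4248 g(16,8)=1804 g(16,10)=559 g(16,12)=120 g(16,14)=16 g(16,16)=1
t=17: g(17,-1)=11934 g(17,1)=18122 g(17,3)=17068 g(17,5)=11696 g(17,7)=6052 g(17,9)=2363 g(17,11)=679 g(17,13)=136 g(17,15)=17 g(17,17)=1
t=18: g(18,-2)=11934 g(18,0)=30056 g(18,2)=35190 g(18,4)=28764 g(18,6)=17748 g(18,8)=8415 g(18,10)=3042 g(18,12)=815 g(18,14)=153 g(18,16)=18 g(18,18)=1
t=19: g(19,-1)=41990 g(19,1)=65246 g(19,3)=63954 g(19,5)=46512 g(19,7)=26163 g(19,9)=11457 g(19,11)=3857 g(19,13)=968 g(19,15)=171 g(19,17)=19 g(19,19)=1
t=20: g(20,-2)=41990 g(20,0)=107236 g(20,2)=129200 g(20,4)=110466 g(20,6)=72675 g(20,8)=37620 g(20,10)=15314 g(20,12)=4825 g(20,14)=1139 g(20,16)=190 g(20,18)=20 g(20,20)=1
t=21: g(21,-1)=149226 g(21,1)=236436 g(21,3)=239666 g(21,5)=183141 g(21,7)=110295 g(21,9)=52934 g(21,11)=20139 g(21,13)=5964 g(21,15)=1329 g(21,17)=210 g(21,19)=21 g(21,21)=1
t=22: g(22,-2)=149226 g(22,0)=385662 g(22,2)=476102 g(22,4)=422807 g(22,6)=293436 g(22,8)=163229 g(22,10)=73073 g(22,12)=26103 g(22,14)=7293 g(22,16)=1539 g(22,18)=231 g(22,20)=22 g(22,22)=1
t=23: g(23,-1)=534888 g(23,1)=861764 g(23,3)=898909 g(23,5)=716243 g(23,7)=456665 g(23,9)=236302 g(23,11)=99176 g(23,13)=33396 g(23,15)=8832 g(23,17)=1770 g(23,19)=253 g(23,21)=23 g(23,23)=1
t=24: g(24,-2)=534888 g(24,0)=1396652 g(24,2)=1760673 g(24,4)=1615152 g(24,6)=1172908 g(24,8)=692967 g(24,10)=335478 g(24,12)=132572 g(24,14)=42228 g(24,16)=10602 g(24,18)=2023 g(24,20)=276 g(24,22)=24 g(24,24)=1
t=25: g(25,-1)=1931540 g(25,1)=3157325 g(25,3)=3375825 g(25,5)=2788060 g(25,7)=1865875 g(25,9)=1028445 g(25,11)=468050 g(25,13)=174800 g(25,15)=52830 g(25,17)=12625 g(25,19)=2299 g(25,21)=300 g(25,23)=25 g(25,25)=1
Paths never hitting -3: Σ_s g(25,s) = 14858000
Paths hitting -3: 2^25 - 14858000 = 18696432
P = 18696432/33554432 = 1168527/2097152

Answer: 1168527/2097152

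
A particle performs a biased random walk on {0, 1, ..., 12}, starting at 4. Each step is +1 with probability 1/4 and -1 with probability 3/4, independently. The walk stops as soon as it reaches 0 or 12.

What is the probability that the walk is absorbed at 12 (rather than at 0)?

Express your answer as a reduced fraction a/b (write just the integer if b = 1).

Biased walk: p = 1/4, q = 3/4, r = q/p = 3
Gambler's ruin: P(hit 12 before 0 | start at 4) = (1 - r^a)/(1 - r^N)
r^4 = 81; r^12 = 531441
P = (1 - 81) / (1 - 531441) = -80 / -531440 = 1/6643

Answer: 1/6643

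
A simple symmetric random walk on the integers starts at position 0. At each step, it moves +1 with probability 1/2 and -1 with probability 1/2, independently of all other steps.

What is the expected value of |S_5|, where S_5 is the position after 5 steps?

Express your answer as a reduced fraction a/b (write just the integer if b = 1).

S_5 takes values m ≡ 1 (mod 2) with |m| ≤ 5; P(S_5=m) = C(5,(5+m)/2)/2^5.
Total paths: 2^5 = 32
Distribution: P(S=-5)=1/32, P(S=-3)=5/32, P(S=-1)=10/32, P(S=1)=10/32, P(S=3)=5/32, P(S=5)=1/32
E[|S_5|] = Σ_m |m|·P(S_5=m) = 60/32 = 15/8

Answer: 15/8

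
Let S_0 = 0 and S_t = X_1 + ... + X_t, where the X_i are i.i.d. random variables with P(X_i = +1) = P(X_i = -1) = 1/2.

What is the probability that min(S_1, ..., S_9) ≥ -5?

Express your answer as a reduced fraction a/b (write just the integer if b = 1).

Answer: 123/128

Derivation:
Let f(t,s) = #length-t paths at position s with S_1..S_t all ≥ -5.
f(t,s) = f(t-1,s-1) + f(t-1,s+1) for s ≥ -5; f(t,s) = 0 for s < -5.
t=0: f(0,0)=1
t=1: f(1,-1)=1 f(1,1)=1
t=2: f(2,-2)=1 f(2,0)=2 f(2,2)=1
t=3: f(3,-3)=1 f(3,-1)=3 f(3,1)=3 f(3,3)=1
t=4: f(4,-4)=1 f(4,-2)=4 f(4,0)=6 f(4,2)=4 f(4,4)=1
t=5: f(5,-5)=1 f(5,-3)=5 f(5,-1)=10 f(5,1)=10 f(5,3)=5 f(5,5)=1
t=6: f(6,-4)=6 f(6,-2)=15 f(6,0)=20 f(6,2)=15 f(6,4)=6 f(6,6)=1
t=7: f(7,-5)=6 f(7,-3)=21 f(7,-1)=35 f(7,1)=35 f(7,3)=21 f(7,5)=7 f(7,7)=1
t=8: f(8,-4)=27 f(8,-2)=56 f(8,0)=70 f(8,2)=56 f(8,4)=28 f(8,6)=8 f(8,8)=1
t=9: f(9,-5)=27 f(9,-3)=83 f(9,-1)=126 f(9,1)=126 f(9,3)=84 f(9,5)=36 f(9,7)=9 f(9,9)=1
Σ_s f(9,s) = 492
P = 492/512 = 123/128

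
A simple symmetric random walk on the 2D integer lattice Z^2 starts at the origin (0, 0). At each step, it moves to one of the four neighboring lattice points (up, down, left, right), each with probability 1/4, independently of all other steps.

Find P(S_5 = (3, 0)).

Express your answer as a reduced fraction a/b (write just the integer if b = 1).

Answer: 25/1024

Derivation:
Let h be the number of horizontal steps (so 5-h are vertical). To end at (3,0) need (h+3)/2 right-steps and ((5-h)+0)/2 up-steps.
Sum over h with 3 ≤ h ≤ 5, h ≡ 1 (mod 2), 5-h ≡ 0 (mod 2):
h=3: C(5,3)·C(3,3)·C(2,1) = 10·1·2 = 20
h=5: C(5,5)·C(5,4)·C(0,0) = 1·5·1 = 5
Total favorable: 25
Total paths: 4^5 = 1024
P = 25/1024 = 25/1024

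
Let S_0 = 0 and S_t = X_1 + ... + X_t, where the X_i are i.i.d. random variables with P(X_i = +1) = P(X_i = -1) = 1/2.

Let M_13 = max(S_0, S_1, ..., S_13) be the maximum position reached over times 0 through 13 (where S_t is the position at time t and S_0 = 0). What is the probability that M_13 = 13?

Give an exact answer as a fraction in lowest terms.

Answer: 1/8192

Derivation:
Let M_13 = max(S_0,...,S_13). Use the reflection principle: for j ≥ 1, #{paths with M_13 ≥ j} = #{S_13 ≥ j} + #{S_13 ≥ j+1}.
By reflection, #{M_13 ≥ 13} = #{S_13 ≥ 13} + #{S_13 ≥ 14} = 1 + 0 = 1.
#{M_13 ≥ 14} = #{S_13 ≥ 14} + #{S_13 ≥ 15} = 0 + 0 = 0.
#{M_13 = 13} = 1 - 0 = 1.
P(M_13 = 13) = 1/8192 = 1/8192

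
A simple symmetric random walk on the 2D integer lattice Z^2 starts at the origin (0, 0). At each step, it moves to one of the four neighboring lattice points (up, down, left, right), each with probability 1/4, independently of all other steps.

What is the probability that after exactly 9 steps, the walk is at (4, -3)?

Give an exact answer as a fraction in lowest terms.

Let h be the number of horizontal steps (so 9-h are vertical). To end at (4,-3) need (h+4)/2 right-steps and ((9-h)-3)/2 up-steps.
Sum over h with 4 ≤ h ≤ 6, h ≡ 0 (mod 2), 9-h ≡ 1 (mod 2):
h=4: C(9,4)·C(4,4)·C(5,1) = 126·1·5 = 630
h=6: C(9,6)·C(6,5)·C(3,0) = 84·6·1 = 504
Total favorable: 1134
Total paths: 4^9 = 262144
P = 1134/262144 = 567/131072

Answer: 567/131072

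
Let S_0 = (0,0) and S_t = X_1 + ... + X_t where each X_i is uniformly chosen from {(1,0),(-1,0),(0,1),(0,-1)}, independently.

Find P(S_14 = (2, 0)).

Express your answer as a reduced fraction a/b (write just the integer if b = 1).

Answer: 9018009/268435456

Derivation:
Let h be the number of horizontal steps (so 14-h are vertical). To end at (2,0) need (h+2)/2 right-steps and ((14-h)+0)/2 up-steps.
Sum over h with 2 ≤ h ≤ 14, h ≡ 0 (mod 2), 14-h ≡ 0 (mod 2):
h=2: C(14,2)·C(2,2)·C(12,6) = 91·1·924 = 84084
h=4: C(14,4)·C(4,3)·C(10,5) = 1001·4·252 = 1009008
h=6: C(14,6)·C(6,4)·C(8,4) = 3003·15·70 = 3153150
h=8: C(14,8)·C(8,5)·C(6,3) = 3003·56·20 = 3363360
h=10: C(14,10)·C(10,6)·C(4,2) = 1001·210·6 = 1261260
h=12: C(14,12)·C(12,7)·C(2,1) = 91·792·2 = 144144
h=14: C(14,14)·C(14,8)·C(0,0) = 1·3003·1 = 3003
Total favorable: 9018009
Total paths: 4^14 = 268435456
P = 9018009/268435456 = 9018009/268435456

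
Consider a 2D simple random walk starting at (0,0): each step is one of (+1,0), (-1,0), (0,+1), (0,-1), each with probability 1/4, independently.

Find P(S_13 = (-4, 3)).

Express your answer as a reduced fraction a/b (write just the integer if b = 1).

Answer: 61347/8388608

Derivation:
Let h be the number of horizontal steps (so 13-h are vertical). To end at (-4,3) need (h-4)/2 right-steps and ((13-h)+3)/2 up-steps.
Sum over h with 4 ≤ h ≤ 10, h ≡ 0 (mod 2), 13-h ≡ 1 (mod 2):
h=4: C(13,4)·C(4,0)·C(9,6) = 715·1·84 = 60060
h=6: C(13,6)·C(6,1)·C(7,5) = 1716·6·21 = 216216
h=8: C(13,8)·C(8,2)·C(5,4) = 1287·28·5 = 180180
h=10: C(13,10)·C(10,3)·C(3,3) = 286·120·1 = 34320
Total favorable: 490776
Total paths: 4^13 = 67108864
P = 490776/67108864 = 61347/8388608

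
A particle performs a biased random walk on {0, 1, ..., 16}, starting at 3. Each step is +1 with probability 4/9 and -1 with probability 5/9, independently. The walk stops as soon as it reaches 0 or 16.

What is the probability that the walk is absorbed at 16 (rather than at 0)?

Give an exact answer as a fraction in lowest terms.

Biased walk: p = 4/9, q = 5/9, r = q/p = 5/4
Gambler's ruin: P(hit 16 before 0 | start at 3) = (1 - r^a)/(1 - r^N)
r^3 = 125/64; r^16 = 152587890625/4294967296
P = (1 - 125/64) / (1 - 152587890625/4294967296) = -61/64 / -148292923329/4294967296 = 4093640704/148292923329

Answer: 4093640704/148292923329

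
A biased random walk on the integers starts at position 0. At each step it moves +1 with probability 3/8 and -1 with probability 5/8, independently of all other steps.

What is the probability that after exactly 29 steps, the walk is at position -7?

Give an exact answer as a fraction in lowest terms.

To reach position -7 after 29 steps: need 11 steps of +1 and 18 steps of -1.
Number of such sequences: C(29,11) = 34597290
Each has probability (3/8)^11 · (5/8)^18 = 675762176513671875/154742504910672534362390528
P = 34597290 · 675762176513671875/154742504910672534362390528 = 11689769995937347412109375/77371252455336267181195264

Answer: 11689769995937347412109375/77371252455336267181195264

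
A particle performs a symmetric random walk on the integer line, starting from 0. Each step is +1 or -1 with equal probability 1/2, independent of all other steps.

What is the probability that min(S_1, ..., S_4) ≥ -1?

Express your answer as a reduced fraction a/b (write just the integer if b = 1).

Answer: 5/8

Derivation:
Let f(t,s) = #length-t paths at position s with S_1..S_t all ≥ -1.
f(t,s) = f(t-1,s-1) + f(t-1,s+1) for s ≥ -1; f(t,s) = 0 for s < -1.
t=0: f(0,0)=1
t=1: f(1,-1)=1 f(1,1)=1
t=2: f(2,0)=2 f(2,2)=1
t=3: f(3,-1)=2 f(3,1)=3 f(3,3)=1
t=4: f(4,0)=5 f(4,2)=4 f(4,4)=1
Σ_s f(4,s) = 10
P = 10/16 = 5/8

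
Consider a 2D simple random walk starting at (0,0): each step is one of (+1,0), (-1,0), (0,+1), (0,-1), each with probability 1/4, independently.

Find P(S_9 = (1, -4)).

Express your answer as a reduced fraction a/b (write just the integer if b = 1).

Let h be the number of horizontal steps (so 9-h are vertical). To end at (1,-4) need (h+1)/2 right-steps and ((9-h)-4)/2 up-steps.
Sum over h with 1 ≤ h ≤ 5, h ≡ 1 (mod 2), 9-h ≡ 0 (mod 2):
h=1: C(9,1)·C(1,1)·C(8,2) = 9·1·28 = 252
h=3: C(9,3)·C(3,2)·C(6,1) = 84·3·6 = 1512
h=5: C(9,5)·C(5,3)·C(4,0) = 126·10·1 = 1260
Total favorable: 3024
Total paths: 4^9 = 262144
P = 3024/262144 = 189/16384

Answer: 189/16384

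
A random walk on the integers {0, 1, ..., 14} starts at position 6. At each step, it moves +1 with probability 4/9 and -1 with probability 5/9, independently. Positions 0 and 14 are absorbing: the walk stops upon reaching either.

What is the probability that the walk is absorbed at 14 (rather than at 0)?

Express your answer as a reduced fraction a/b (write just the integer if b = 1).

Biased walk: p = 4/9, q = 5/9, r = q/p = 5/4
Gambler's ruin: P(hit 14 before 0 | start at 6) = (1 - r^a)/(1 - r^N)
r^6 = 15625/4096; r^14 = 6103515625/268435456
P = (1 - 15625/4096) / (1 - 6103515625/268435456) = -11529/4096 / -5835080169/268435456 = 83951616/648342241

Answer: 83951616/648342241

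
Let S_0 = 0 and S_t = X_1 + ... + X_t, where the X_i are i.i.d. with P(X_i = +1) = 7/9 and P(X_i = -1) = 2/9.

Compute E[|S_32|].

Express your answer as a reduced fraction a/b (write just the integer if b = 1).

Answer: 6782847067881970798114278837920/381520424476945831628649898809

Derivation:
S_32 takes values m ≡ 0 (mod 2) with |m| ≤ 32; P(S_32=m) = C(32,(32+m)/2) · (7/9)^((32+m)/2) · (2/9)^((32-m)/2).
Distribution: P(S=-32)=4294967296/3433683820292512484657849089281, P(S=-30)=481036337152/3433683820292512484657849089281, P(S=-28)=26096221290496/3433683820292512484657849089281, P(S=-26)=913367745167360/3433683820292512484657849089281, P(S=-24)=23176706533621760/3433683820292512484657849089281, P(S=-22)=454263448058986496/3433683820292512484657849089281, P(S=-20)=794961034103226368/381520424476945831628649898809, P(S=-18)=10334493443341942784/381520424476945831628649898809, P(S=-16)=113033522036552499200/381520424476945831628649898809, P(S=-14)=3164938617023469977600/1144561273430837494885949696427, P(S=-12)=25477755867038933319680/1144561273430837494885949696427, P(S=-10)=178344291069272533237760/1144561273430837494885949696427, P(S=-8)=1092358782799294266081280/1144561273430837494885949696427, P(S=-6)=5881931907380815278899200/1144561273430837494885949696427, P(S=-4)=27939176560058872574771200/1144561273430837494885949696427, P(S=-2)=39114847184082421604679680/381520424476945831628649898809, P(S=0)=145458337965806505342402560/381520424476945831628649898809, P(S=2)=479156878005009664657326080/381520424476945831628649898809, P(S=4)=4192622682543834565751603200/1144561273430837494885949696427, P(S=6)=10812553233928836511675187200/1144561273430837494885949696427, P(S=8)=24598558607188103064061050880/1144561273430837494885949696427, P(S=10)=49197117214376206128122101760/1144561273430837494885949696427, P(S=12)=86094955125158360724213678080/1144561273430837494885949696427, P(S=14)=131014062146980114145542553600/1144561273430837494885949696427, P(S=16)=57318652189303799938674867200/381520424476945831628649898809, P(S=18)=64196890452020255931315851264/381520424476945831628649898809, P(S=20)=60493223695172933473739936768/381520424476945831628649898809, P(S=22)=423452565866210534316179557376/3433683820292512484657849089281, P(S=24)=264657853666381583947612223360/3433683820292512484657849089281, P(S=26)=127765860390666971560916245760/3433683820292512484657849089281, P(S=28)=44718051136733440046320686016/3433683820292512484657849089281, P(S=30)=10097624450230131623362735552/3433683820292512484657849089281, P(S=32)=1104427674243920646305299201/3433683820292512484657849089281
E[|S_32|] = Σ_m |m|·P(S_32=m) = 6782847067881970798114278837920/381520424476945831628649898809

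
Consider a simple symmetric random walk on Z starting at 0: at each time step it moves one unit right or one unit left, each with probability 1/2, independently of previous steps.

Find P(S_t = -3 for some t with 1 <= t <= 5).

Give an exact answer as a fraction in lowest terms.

Answer: 7/32

Derivation:
Count via complement. Let g(t,s) = #length-t paths at position s with S_1..S_t all ≠ -3.
g(t,s) = g(t-1,s-1) + g(t-1,s+1) for s ≠ -3; g(t,-3) = 0.
t=0: g(0,0)=1
t=1: g(1,-1)=1 g(1,1)=1
t=2: g(2,-2)=1 g(2,0)=2 g(2,2)=1
t=3: g(3,-1)=3 g(3,1)=3 g(3,3)=1
t=4: g(4,-2)=3 g(4,0)=6 g(4,2)=4 g(4,4)=1
t=5: g(5,-1)=9 g(5,1)=10 g(5,3)=5 g(5,5)=1
Paths never hitting -3: Σ_s g(5,s) = 25
Paths hitting -3: 2^5 - 25 = 7
P = 7/32 = 7/32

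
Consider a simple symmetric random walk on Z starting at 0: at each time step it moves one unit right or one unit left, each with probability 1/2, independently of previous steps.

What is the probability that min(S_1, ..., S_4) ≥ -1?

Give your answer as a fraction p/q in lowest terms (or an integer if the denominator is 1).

Answer: 5/8

Derivation:
Let f(t,s) = #length-t paths at position s with S_1..S_t all ≥ -1.
f(t,s) = f(t-1,s-1) + f(t-1,s+1) for s ≥ -1; f(t,s) = 0 for s < -1.
t=0: f(0,0)=1
t=1: f(1,-1)=1 f(1,1)=1
t=2: f(2,0)=2 f(2,2)=1
t=3: f(3,-1)=2 f(3,1)=3 f(3,3)=1
t=4: f(4,0)=5 f(4,2)=4 f(4,4)=1
Σ_s f(4,s) = 10
P = 10/16 = 5/8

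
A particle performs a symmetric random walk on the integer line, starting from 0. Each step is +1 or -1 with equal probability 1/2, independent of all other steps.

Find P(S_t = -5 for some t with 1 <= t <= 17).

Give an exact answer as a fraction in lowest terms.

Count via complement. Let g(t,s) = #length-t paths at position s with S_1..S_t all ≠ -5.
g(t,s) = g(t-1,s-1) + g(t-1,s+1) for s ≠ -5; g(t,-5) = 0.
t=0: g(0,0)=1
t=1: g(1,-1)=1 g(1,1)=1
t=2: g(2,-2)=1 g(2,0)=2 g(2,2)=1
t=3: g(3,-3)=1 g(3,-1)=3 g(3,1)=3 g(3,3)=1
t=4: g(4,-4)=1 g(4,-2)=4 g(4,0)=6 g(4,2)=4 g(4,4)=1
t=5: g(5,-3)=5 g(5,-1)=10 g(5,1)=10 g(5,3)=5 g(5,5)=1
t=6: g(6,-4)=5 g(6,-2)=15 g(6,0)=20 g(6,2)=15 g(6,4)=6 g(6,6)=1
t=7: g(7,-3)=20 g(7,-1)=35 g(7,1)=35 g(7,3)=21 g(7,5)=7 g(7,7)=1
t=8: g(8,-4)=20 g(8,-2)=55 g(8,0)=70 g(8,2)=56 g(8,4)=28 g(8,6)=8 g(8,8)=1
t=9: g(9,-3)=75 g(9,-1)=125 g(9,1)=126 g(9,3)=84 g(9,5)=36 g(9,7)=9 g(9,9)=1
t=10: g(10,-4)=75 g(10,-2)=200 g(10,0)=251 g(10,2)=210 g(10,4)=120 g(10,6)=45 g(10,8)=10 g(10,10)=1
t=11: g(11,-3)=275 g(11,-1)=451 g(11,1)=461 g(11,3)=330 g(11,5)=165 g(11,7)=55 g(11,9)=11 g(11,11)=1
t=12: g(12,-4)=275 g(12,-2)=726 g(12,0)=912 g(12,2)=791 g(12,4)=495 g(12,6)=220 g(12,8)=66 g(12,10)=12 g(12,12)=1
t=13: g(13,-3)=1001 g(13,-1)=1638 g(13,1)=1703 g(13,3)=1286 g(13,5)=715 g(13,7)=286 g(13,9)=78 g(13,11)=13 g(13,13)=1
t=14: g(14,-4)=1001 g(14,-2)=2639 g(14,0)=3341 g(14,2)=2989 g(14,4)=2001 g(14,6)=1001 g(14,8)=364 g(14,10)=91 g(14,12)=14 g(14,14)=1
t=15: g(15,-3)=3640 g(15,-1)=5980 g(15,1)=6330 g(15,3)=4990 g(15,5)=3002 g(15,7)=1365 g(15,9)=455 g(15,11)=105 g(15,13)=15 g(15,15)=1
t=16: g(16,-4)=3640 g(16,-2)=9620 g(16,0)=12310 g(16,2)=11320 g(16,4)=7992 g(16,6)=4367 g(16,8)=1820 g(16,10)=560 g(16,12)=120 g(16,14)=16 g(16,16)=1
t=17: g(17,-3)=13260 g(17,-1)=21930 g(17,1)=23630 g(17,3)=19312 g(17,5)=12359 g(17,7)=6187 g(17,9)=2380 g(17,11)=680 g(17,13)=136 g(17,15)=17 g(17,17)=1
Paths never hitting -5: Σ_s g(17,s) = 99892
Paths hitting -5: 2^17 - 99892 = 31180
P = 31180/131072 = 7795/32768

Answer: 7795/32768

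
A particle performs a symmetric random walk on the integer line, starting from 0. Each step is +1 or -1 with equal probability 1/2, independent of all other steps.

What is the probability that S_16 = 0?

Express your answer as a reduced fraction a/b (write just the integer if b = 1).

To return to 0 after 16 steps: need exactly 8 steps of +1 and 8 of -1.
Favorable paths: C(16,8) = 12870
Total paths: 2^16 = 65536
P = 12870/65536 = 6435/32768

Answer: 6435/32768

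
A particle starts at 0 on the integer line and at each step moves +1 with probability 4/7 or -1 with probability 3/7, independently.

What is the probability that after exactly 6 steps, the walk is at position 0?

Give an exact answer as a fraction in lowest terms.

Answer: 34560/117649

Derivation:
To be at 0 after 6 steps: need exactly 3 steps of +1 and 3 of -1.
Number of such sequences: C(6,3) = 20
Each has probability (4/7)^3 · (3/7)^3 = 1728/117649
P = 20 · 1728/117649 = 34560/117649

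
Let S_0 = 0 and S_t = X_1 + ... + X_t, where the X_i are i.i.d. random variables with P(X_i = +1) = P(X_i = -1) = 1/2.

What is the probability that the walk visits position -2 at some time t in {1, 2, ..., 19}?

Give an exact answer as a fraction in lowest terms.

Count via complement. Let g(t,s) = #length-t paths at position s with S_1..S_t all ≠ -2.
g(t,s) = g(t-1,s-1) + g(t-1,s+1) for s ≠ -2; g(t,-2) = 0.
t=0: g(0,0)=1
t=1: g(1,-1)=1 g(1,1)=1
t=2: g(2,0)=2 g(2,2)=1
t=3: g(3,-1)=2 g(3,1)=3 g(3,3)=1
t=4: g(4,0)=5 g(4,2)=4 g(4,4)=1
t=5: g(5,-1)=5 g(5,1)=9 g(5,3)=5 g(5,5)=1
t=6: g(6,0)=14 g(6,2)=14 g(6,4)=6 g(6,6)=1
t=7: g(7,-1)=14 g(7,1)=28 g(7,3)=20 g(7,5)=7 g(7,7)=1
t=8: g(8,0)=42 g(8,2)=48 g(8,4)=27 g(8,6)=8 g(8,8)=1
t=9: g(9,-1)=42 g(9,1)=90 g(9,3)=75 g(9,5)=35 g(9,7)=9 g(9,9)=1
t=10: g(10,0)=132 g(10,2)=165 g(10,4)=110 g(10,6)=44 g(10,8)=10 g(10,10)=1
t=11: g(11,-1)=132 g(11,1)=297 g(11,3)=275 g(11,5)=154 g(11,7)=54 g(11,9)=11 g(11,11)=1
t=12: g(12,0)=429 g(12,2)=572 g(12,4)=429 g(12,6)=208 g(12,8)=65 g(12,10)=12 g(12,12)=1
t=13: g(13,-1)=429 g(13,1)=1001 g(13,3)=1001 g(13,5)=637 g(13,7)=273 g(13,9)=77 g(13,11)=13 g(13,13)=1
t=14: g(14,0)=1430 g(14,2)=2002 g(14,4)=1638 g(14,6)=910 g(14,8)=350 g(14,10)=90 g(14,12)=14 g(14,14)=1
t=15: g(15,-1)=1430 g(15,1)=3432 g(15,3)=3640 g(15,5)=2548 g(15,7)=1260 g(15,9)=440 g(15,11)=104 g(15,13)=15 g(15,15)=1
t=16: g(16,0)=4862 g(16,2)=7072 g(16,4)=6188 g(16,6)=3808 g(16,8)=1700 g(16,10)=544 g(16,12)=119 g(16,14)=16 g(16,16)=1
t=17: g(17,-1)=4862 g(17,1)=11934 g(17,3)=13260 g(17,5)=9996 g(17,7)=5508 g(17,9)=2244 g(17,11)=663 g(17,13)=135 g(17,15)=17 g(17,17)=1
t=18: g(18,0)=16796 g(18,2)=25194 g(18,4)=23256 g(18,6)=15504 g(18,8)=7752 g(18,10)=2907 g(18,12)=798 g(18,14)=152 g(18,16)=18 g(18,18)=1
t=19: g(19,-1)=16796 g(19,1)=41990 g(19,3)=48450 g(19,5)=38760 g(19,7)=23256 g(19,9)=10659 g(19,11)=3705 g(19,13)=950 g(19,15)=170 g(19,17)=19 g(19,19)=1
Paths never hitting -2: Σ_s g(19,s) = 184756
Paths hitting -2: 2^19 - 184756 = 339532
P = 339532/524288 = 84883/131072

Answer: 84883/131072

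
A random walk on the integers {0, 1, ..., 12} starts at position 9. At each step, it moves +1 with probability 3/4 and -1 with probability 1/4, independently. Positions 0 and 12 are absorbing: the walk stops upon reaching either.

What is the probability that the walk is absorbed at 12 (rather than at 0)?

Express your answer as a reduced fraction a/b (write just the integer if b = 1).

Biased walk: p = 3/4, q = 1/4, r = q/p = 1/3
Gambler's ruin: P(hit 12 before 0 | start at 9) = (1 - r^a)/(1 - r^N)
r^9 = 1/19683; r^12 = 1/531441
P = (1 - 1/19683) / (1 - 1/531441) = 19682/19683 / 531440/531441 = 20439/20440

Answer: 20439/20440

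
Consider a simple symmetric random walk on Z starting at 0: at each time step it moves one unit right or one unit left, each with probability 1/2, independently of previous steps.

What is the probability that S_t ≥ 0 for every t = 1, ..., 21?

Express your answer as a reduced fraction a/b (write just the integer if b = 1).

Answer: 88179/524288

Derivation:
Let f(t,s) = #length-t paths at position s with S_1..S_t all ≥ 0.
f(t,s) = f(t-1,s-1) + f(t-1,s+1) for s ≥ 0; f(t,s) = 0 for s < 0.
t=0: f(0,0)=1
t=1: f(1,1)=1
t=2: f(2,0)=1 f(2,2)=1
t=3: f(3,1)=2 f(3,3)=1
t=4: f(4,0)=2 f(4,2)=3 f(4,4)=1
t=5: f(5,1)=5 f(5,3)=4 f(5,5)=1
t=6: f(6,0)=5 f(6,2)=9 f(6,4)=5 f(6,6)=1
t=7: f(7,1)=14 f(7,3)=14 f(7,5)=6 f(7,7)=1
t=8: f(8,0)=14 f(8,2)=28 f(8,4)=20 f(8,6)=7 f(8,8)=1
t=9: f(9,1)=42 f(9,3)=48 f(9,5)=27 f(9,7)=8 f(9,9)=1
t=10: f(10,0)=42 f(10,2)=90 f(10,4)=75 f(10,6)=35 f(10,8)=9 f(10,10)=1
t=11: f(11,1)=132 f(11,3)=165 f(11,5)=110 f(11,7)=44 f(11,9)=10 f(11,11)=1
t=12: f(12,0)=132 f(12,2)=297 f(12,4)=275 f(12,6)=154 f(12,8)=54 f(12,10)=11 f(12,12)=1
t=13: f(13,1)=429 f(13,3)=572 f(13,5)=429 f(13,7)=208 f(13,9)=65 f(13,11)=12 f(13,13)=1
t=14: f(14,0)=429 f(14,2)=1001 f(14,4)=1001 f(14,6)=637 f(14,8)=273 f(14,10)=77 f(14,12)=13 f(14,14)=1
t=15: f(15,1)=1430 f(15,3)=2002 f(15,5)=1638 f(15,7)=910 f(15,9)=350 f(15,11)=90 f(15,13)=14 f(15,15)=1
t=16: f(16,0)=1430 f(16,2)=3432 f(16,4)=3640 f(16,6)=2548 f(16,8)=1260 f(16,10)=440 f(16,12)=104 f(16,14)=15 f(16,16)=1
t=17: f(17,1)=4862 f(17,3)=7072 f(17,5)=6188 f(17,7)=3808 f(17,9)=1700 f(17,11)=544 f(17,13)=119 f(17,15)=16 f(17,17)=1
t=18: f(18,0)=4862 f(18,2)=11934 f(18,4)=13260 f(18,6)=9996 f(18,8)=5508 f(18,10)=2244 f(18,12)=663 f(18,14)=135 f(18,16)=17 f(18,18)=1
t=19: f(19,1)=16796 f(19,3)=25194 f(19,5)=23256 f(19,7)=15504 f(19,9)=7752 f(19,11)=2907 f(19,13)=798 f(19,15)=152 f(19,17)=18 f(19,19)=1
t=20: f(20,0)=16796 f(20,2)=41990 f(20,4)=48450 f(20,6)=38760 f(20,8)=23256 f(20,10)=10659 f(20,12)=3705 f(20,14)=950 f(20,16)=170 f(20,18)=19 f(20,20)=1
t=21: f(21,1)=58786 f(21,3)=90440 f(21,5)=87210 f(21,7)=62016 f(21,9)=33915 f(21,11)=14364 f(21,13)=4655 f(21,15)=1120 f(21,17)=189 f(21,19)=20 f(21,21)=1
Σ_s f(21,s) = 352716
P = 352716/2097152 = 88179/524288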